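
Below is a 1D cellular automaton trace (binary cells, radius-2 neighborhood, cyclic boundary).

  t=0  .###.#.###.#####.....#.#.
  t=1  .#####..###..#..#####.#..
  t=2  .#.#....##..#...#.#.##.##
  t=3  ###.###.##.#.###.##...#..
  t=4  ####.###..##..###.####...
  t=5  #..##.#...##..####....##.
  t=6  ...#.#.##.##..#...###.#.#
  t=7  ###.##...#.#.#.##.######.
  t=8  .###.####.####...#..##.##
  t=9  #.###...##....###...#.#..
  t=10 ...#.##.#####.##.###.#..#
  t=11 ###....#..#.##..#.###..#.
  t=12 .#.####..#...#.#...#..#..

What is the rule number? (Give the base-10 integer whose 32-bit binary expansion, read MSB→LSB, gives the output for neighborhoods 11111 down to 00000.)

  nb #####: next=#  (t=0,i=13, bit31=1)
  nb ####.: next=.  (t=0,i=14, bit30=0)
  nb ###.#: next=#  (t=0,i=3, bit29=1)
  nb ###..: next=.  (t=0,i=15, bit28=0)
  nb ##.##: next=#  (t=0,i=10, bit27=1)
  nb ##.#.: next=#  (t=0,i=4, bit26=1)
  nb ##..#: next=.  (t=1,i=6, bit25=0)
  nb ##...: next=#  (t=0,i=16, bit24=1)
  nb #.###: next=.  (t=0,i=7, bit23=0)
  nb #.##.: next=.  (t=2,i=20, bit22=0)
  nb #.#.#: next=#  (t=0,i=5, bit21=1)
  nb #.#..: next=.  (t=0,i=23, bit20=0)
  nb #..##: next=.  (t=0,i=0, bit19=0)
  nb #..#.: next=#  (t=1,i=12, bit18=1)
  nb #...#: next=#  (t=1,i=24, bit17=1)
  nb #....: next=#  (t=0,i=17, bit16=1)
  nb .####: next=.  (t=0,i=12, bit15=0)
  nb .###.: next=#  (t=0,i=2, bit14=1)
  nb .##.#: next=.  (t=2,i=21, bit13=0)
  nb .##..: next=#  (t=2,i=9, bit12=1)
  nb .#.##: next=.  (t=0,i=6, bit11=0)
  nb .#.#.: next=#  (t=0,i=22, bit10=1)
  nb .#..#: next=.  (t=0,i=24, bit9=0)
  nb .#...: next=#  (t=1,i=23, bit8=1)
  nb ..###: next=#  (t=0,i=1, bit7=1)
  nb ..##.: next=#  (t=2,i=8, bit6=1)
  nb ..#.#: next=.  (t=0,i=21, bit5=0)
  nb ..#..: next=.  (t=1,i=13, bit4=0)
  nb ...##: next=.  (t=1,i=0, bit3=0)
  nb ...#.: next=#  (t=0,i=20, bit2=1)
  nb ....#: next=#  (t=0,i=19, bit1=1)
  nb .....: next=#  (t=0,i=18, bit0=1)
  bits 10101101001001110101010111000111 = 2905036231

2905036231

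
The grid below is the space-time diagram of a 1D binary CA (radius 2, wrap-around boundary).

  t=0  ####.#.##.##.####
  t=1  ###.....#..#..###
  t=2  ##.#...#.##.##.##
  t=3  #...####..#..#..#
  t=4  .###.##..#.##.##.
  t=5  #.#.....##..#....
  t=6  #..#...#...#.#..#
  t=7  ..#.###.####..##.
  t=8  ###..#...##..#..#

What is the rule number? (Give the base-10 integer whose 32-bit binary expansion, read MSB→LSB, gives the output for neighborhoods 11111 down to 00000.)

  [31] ##### => #  t=0,i=0
  [30] ####. => #  t=0,i=2
  [29] ###.# => .  t=0,i=3
  [28] ###.. => .  t=1,i=2
  [27] ##.## => .  t=0,i=9
  [26] ##.#. => .  t=0,i=4
  [25] ##..# => .  t=3,i=8
  [24] ##... => #  t=1,i=3
  [23] #.### => .  t=0,i=13
  [22] #.##. => .  t=0,i=7
  [21] #.#.# => .  t=0,i=5
  [20] #.#.. => .  t=2,i=3
  [19] #..## => #  t=1,i=13
  [18] #..#. => #  t=1,i=10
  [17] #...# => #  t=2,i=5
  [16] #.... => .  t=1,i=4
  [15] .#### => #  t=0,i=14
  [14] .###. => #  t=4,i=2
  [13] .##.# => #  t=0,i=8
  [12] .##.. => .  t=3,i=0
  [11] .#.## => .  t=0,i=6
  [10] .#.#. => .  t=5,i=1
  [9] .#..# => #  t=1,i=9
  [8] .#... => #  t=2,i=4
  [7] ..### => .  t=1,i=14
  [6] ..##. => .  t=3,i=16
  [5] ..#.# => #  t=2,i=7
  [4] ..#.. => .  t=1,i=8
  [3] ...## => #  t=3,i=3
  [2] ...#. => #  t=1,i=7
  [1] ....# => .  t=1,i=6
  [0] ..... => .  t=1,i=5
  bits 11000001000011101110001100101100 = 3238978348

3238978348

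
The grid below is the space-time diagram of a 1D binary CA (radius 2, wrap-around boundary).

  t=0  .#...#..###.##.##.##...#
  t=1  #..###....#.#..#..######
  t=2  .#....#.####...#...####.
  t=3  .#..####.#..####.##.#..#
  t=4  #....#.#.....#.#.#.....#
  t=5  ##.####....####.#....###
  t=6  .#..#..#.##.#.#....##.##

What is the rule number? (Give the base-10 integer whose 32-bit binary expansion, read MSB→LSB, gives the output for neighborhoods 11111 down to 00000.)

  [31] ##### => #  t=1,i=20
  [30] ####. => .  t=1,i=23
  [29] ###.# => #  t=0,i=10
  [28] ###.. => .  t=1,i=0
  [27] ##.## => .  t=0,i=11
  [26] ##.#. => .  t=3,i=8
  [25] ##..# => #  t=1,i=1
  [24] ##... => #  t=0,i=20
  [23] #.### => .  t=2,i=8
  [22] #.##. => #  t=0,i=12
  [21] #.#.# => .  t=4,i=15
  [20] #.#.. => .  t=0,i=1
  [19] #..## => .  t=0,i=7
  [18] #..#. => .  t=1,i=14
  [17] #...# => #  t=0,i=3
  [16] #.... => .  t=1,i=7
  [15] .#### => #  t=1,i=19
  [14] .###. => .  t=0,i=9
  [13] .##.# => .  t=0,i=13
  [12] .##.. => #  t=0,i=19
  [11] .#.## => #  t=2,i=7
  [10] .#.#. => #  t=0,i=0
  [9] .#..# => .  t=0,i=6
  [8] .#... => .  t=0,i=2
  [7] ..### => .  t=0,i=8
  [6] ..##. => #  t=4,i=23
  [5] ..#.# => #  t=0,i=23
  [4] ..#.. => #  t=0,i=5
  [3] ...## => #  t=2,i=18
  [2] ...#. => #  t=0,i=4
  [1] ....# => #  t=1,i=8
  [0] ..... => .  t=4,i=10
  bits 10100011010000101001110001111110 = 2739051646

2739051646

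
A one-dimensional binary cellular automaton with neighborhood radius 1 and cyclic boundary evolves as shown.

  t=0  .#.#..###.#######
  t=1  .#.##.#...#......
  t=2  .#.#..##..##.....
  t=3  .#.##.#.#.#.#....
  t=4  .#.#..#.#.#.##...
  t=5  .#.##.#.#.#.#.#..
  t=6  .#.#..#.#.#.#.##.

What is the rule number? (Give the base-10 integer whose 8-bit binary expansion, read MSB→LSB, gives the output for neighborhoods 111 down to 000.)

28

  ### -> .   bit 7 = 0  t=0,i=7
  ##. -> .   bit 6 = 0  t=0,i=8
  #.# -> .   bit 5 = 0  t=0,i=0
  #.. -> #   bit 4 = 1  t=0,i=4
  .## -> #   bit 3 = 1  t=0,i=6
  .#. -> #   bit 2 = 1  t=0,i=1
  ..# -> .   bit 1 = 0  t=0,i=5
  ... -> .   bit 0 = 0  t=1,i=8
  bits 00011100 = 28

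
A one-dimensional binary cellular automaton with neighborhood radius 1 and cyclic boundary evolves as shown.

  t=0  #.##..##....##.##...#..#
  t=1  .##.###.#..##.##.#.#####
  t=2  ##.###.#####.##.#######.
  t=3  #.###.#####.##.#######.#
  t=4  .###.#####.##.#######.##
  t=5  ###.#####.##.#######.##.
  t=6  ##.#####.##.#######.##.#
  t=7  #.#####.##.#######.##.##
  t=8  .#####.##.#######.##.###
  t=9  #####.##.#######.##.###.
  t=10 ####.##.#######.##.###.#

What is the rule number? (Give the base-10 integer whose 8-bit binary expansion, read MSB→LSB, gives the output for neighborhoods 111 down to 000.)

190

  [7] ### => #  t=1,i=5
  [6] ##. => .  t=0,i=0
  [5] #.# => #  t=0,i=1
  [4] #.. => #  t=0,i=4
  [3] .## => #  t=0,i=2
  [2] .#. => #  t=0,i=20
  [1] ..# => #  t=0,i=5
  [0] ... => .  t=0,i=9
  bits 10111110 = 190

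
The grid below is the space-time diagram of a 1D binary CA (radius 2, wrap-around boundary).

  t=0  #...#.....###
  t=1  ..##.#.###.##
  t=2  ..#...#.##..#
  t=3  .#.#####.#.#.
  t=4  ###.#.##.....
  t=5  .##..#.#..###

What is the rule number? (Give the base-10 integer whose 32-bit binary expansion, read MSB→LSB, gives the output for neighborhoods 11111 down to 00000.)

  [31] ##### => .  t=3,i=5
  [30] ####. => #  t=0,i=12
  [29] ###.# => #  t=1,i=9
  [28] ###.. => .  t=0,i=0
  [27] ##.## => .  t=1,i=10
  [26] ##.#. => .  t=1,i=4
  [25] ##..# => .  t=1,i=0
  [24] ##... => .  t=0,i=1
  [23] #.### => .  t=1,i=7
  [22] #.##. => .  t=1,i=11
  [21] #.#.# => .  t=1,i=5
  [20] #.#.. => .  t=3,i=11
  [19] #..## => .  t=1,i=1
  [18] #..#. => #  t=2,i=1
  [17] #...# => #  t=0,i=2
  [16] #.... => .  t=0,i=6
  [15] .#### => #  t=0,i=11
  [14] .###. => #  t=1,i=8
  [13] .##.# => .  t=1,i=3
  [12] .##.. => #  t=1,i=12
  [11] .#.## => #  t=1,i=6
  [10] .#.#. => .  t=3,i=10
  [9] .#..# => .  t=2,i=0
  [8] .#... => #  t=0,i=5
  [7] ..### => .  t=0,i=10
  [6] ..##. => #  t=1,i=2
  [5] ..#.# => #  t=2,i=6
  [4] ..#.. => .  t=0,i=4
  [3] ...## => #  t=0,i=9
  [2] ...#. => #  t=0,i=3
  [1] ....# => #  t=0,i=8
  [0] ..... => #  t=0,i=7
  bits 01100000000001101101100101101111 = 1611061615

1611061615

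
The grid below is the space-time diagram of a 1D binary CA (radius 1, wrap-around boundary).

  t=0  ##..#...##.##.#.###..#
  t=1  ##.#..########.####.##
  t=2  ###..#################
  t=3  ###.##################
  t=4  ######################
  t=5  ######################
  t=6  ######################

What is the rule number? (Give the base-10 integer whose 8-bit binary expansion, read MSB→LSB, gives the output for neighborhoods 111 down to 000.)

235

  nb ###: next=#  (t=0,i=0, bit7=1)
  nb ##.: next=#  (t=0,i=1, bit6=1)
  nb #.#: next=#  (t=0,i=10, bit5=1)
  nb #..: next=.  (t=0,i=2, bit4=0)
  nb .##: next=#  (t=0,i=8, bit3=1)
  nb .#.: next=.  (t=0,i=4, bit2=0)
  nb ..#: next=#  (t=0,i=3, bit1=1)
  nb ...: next=#  (t=0,i=6, bit0=1)
  bits 11101011 = 235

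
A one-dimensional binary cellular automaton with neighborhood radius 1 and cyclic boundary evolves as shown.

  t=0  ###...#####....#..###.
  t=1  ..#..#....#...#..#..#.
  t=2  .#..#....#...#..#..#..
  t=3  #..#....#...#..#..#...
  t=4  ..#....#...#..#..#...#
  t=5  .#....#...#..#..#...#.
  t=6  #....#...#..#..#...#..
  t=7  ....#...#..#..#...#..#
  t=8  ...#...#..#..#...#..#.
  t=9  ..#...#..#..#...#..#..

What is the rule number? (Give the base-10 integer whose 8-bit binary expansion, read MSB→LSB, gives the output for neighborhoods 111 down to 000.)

  [7] ### => .  t=0,i=1
  [6] ##. => #  t=0,i=2
  [5] #.# => .  t=0,i=21
  [4] #.. => .  t=0,i=3
  [3] .## => .  t=0,i=0
  [2] .#. => .  t=0,i=15
  [1] ..# => #  t=0,i=5
  [0] ... => .  t=0,i=4
  bits 01000010 = 66

66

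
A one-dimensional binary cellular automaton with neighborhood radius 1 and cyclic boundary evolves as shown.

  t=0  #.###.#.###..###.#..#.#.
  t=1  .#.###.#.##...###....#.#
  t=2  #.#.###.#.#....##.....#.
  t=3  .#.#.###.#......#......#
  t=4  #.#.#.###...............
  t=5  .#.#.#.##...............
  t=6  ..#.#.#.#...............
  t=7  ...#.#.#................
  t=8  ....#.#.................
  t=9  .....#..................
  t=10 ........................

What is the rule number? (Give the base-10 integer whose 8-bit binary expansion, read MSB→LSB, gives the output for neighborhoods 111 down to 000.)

  [7] ### => #  t=0,i=3
  [6] ##. => #  t=0,i=4
  [5] #.# => #  t=0,i=1
  [4] #.. => .  t=0,i=11
  [3] .## => .  t=0,i=2
  [2] .#. => .  t=0,i=0
  [1] ..# => .  t=0,i=12
  [0] ... => .  t=1,i=12
  bits 11100000 = 224

224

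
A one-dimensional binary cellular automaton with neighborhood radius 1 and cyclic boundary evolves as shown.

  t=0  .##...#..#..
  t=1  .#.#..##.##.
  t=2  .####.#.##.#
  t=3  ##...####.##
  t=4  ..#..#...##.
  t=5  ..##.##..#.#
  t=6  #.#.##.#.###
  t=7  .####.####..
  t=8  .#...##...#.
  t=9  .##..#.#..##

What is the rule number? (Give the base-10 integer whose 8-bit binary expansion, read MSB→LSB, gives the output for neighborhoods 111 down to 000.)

  ###|.  b7=0 t=2,i=2
  ##.|.  b6=0 t=0,i=2
  #.#|#  b5=1 t=1,i=2
  #..|#  b4=1 t=0,i=3
  .##|#  b3=1 t=0,i=1
  .#.|#  b2=1 t=0,i=6
  ..#|.  b1=0 t=0,i=0
  ...|.  b0=0 t=0,i=4
  bits 00111100 = 60

60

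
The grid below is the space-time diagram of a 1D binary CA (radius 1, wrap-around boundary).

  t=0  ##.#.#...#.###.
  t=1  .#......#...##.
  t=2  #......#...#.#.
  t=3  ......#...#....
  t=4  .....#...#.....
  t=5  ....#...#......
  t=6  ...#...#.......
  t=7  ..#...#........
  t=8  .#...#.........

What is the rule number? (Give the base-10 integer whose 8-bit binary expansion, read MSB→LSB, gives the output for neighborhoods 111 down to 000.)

194

  [7] ### => #  t=0,i=12
  [6] ##. => #  t=0,i=1
  [5] #.# => .  t=0,i=2
  [4] #.. => .  t=0,i=6
  [3] .## => .  t=0,i=0
  [2] .#. => .  t=0,i=3
  [1] ..# => #  t=0,i=8
  [0] ... => .  t=0,i=7
  bits 11000010 = 194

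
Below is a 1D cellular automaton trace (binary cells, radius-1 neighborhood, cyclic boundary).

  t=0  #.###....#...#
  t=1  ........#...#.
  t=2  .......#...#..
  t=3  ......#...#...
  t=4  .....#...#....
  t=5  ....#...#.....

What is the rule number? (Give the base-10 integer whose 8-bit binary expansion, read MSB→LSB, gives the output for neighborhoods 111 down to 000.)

  ###|.  b7=0 t=0,i=3
  ##.|.  b6=0 t=0,i=0
  #.#|.  b5=0 t=0,i=1
  #..|.  b4=0 t=0,i=5
  .##|.  b3=0 t=0,i=2
  .#.|.  b2=0 t=0,i=9
  ..#|#  b1=1 t=0,i=8
  ...|.  b0=0 t=0,i=6
  bits 00000010 = 2

2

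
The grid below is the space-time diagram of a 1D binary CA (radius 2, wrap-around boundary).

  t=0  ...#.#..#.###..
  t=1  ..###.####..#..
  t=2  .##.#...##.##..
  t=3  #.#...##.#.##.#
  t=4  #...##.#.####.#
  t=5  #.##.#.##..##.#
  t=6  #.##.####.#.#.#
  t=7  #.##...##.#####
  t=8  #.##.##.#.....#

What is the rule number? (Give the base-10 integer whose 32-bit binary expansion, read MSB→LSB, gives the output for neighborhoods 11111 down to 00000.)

1886273212

  ##### -> .   bit 31 = 0  t=7,i=12
  ####. -> #   bit 30 = 1  t=1,i=8
  ###.# -> #   bit 29 = 1  t=1,i=4
  ###.. -> #   bit 28 = 1  t=0,i=12
  ##.## -> .   bit 27 = 0  t=1,i=5
  ##.#. -> .   bit 26 = 0  t=2,i=3
  ##..# -> .   bit 25 = 0  t=1,i=10
  ##... -> .   bit 24 = 0  t=0,i=13
  #.### -> .   bit 23 = 0  t=0,i=10
  #.##. -> #   bit 22 = 1  t=2,i=11
  #.#.# -> #   bit 21 = 1  t=3,i=9
  #.#.. -> .   bit 20 = 0  t=0,i=5
  #..## -> #   bit 19 = 1  t=5,i=10
  #..#. -> #   bit 18 = 1  t=0,i=7
  #...# -> #   bit 17 = 1  t=2,i=6
  #.... -> .   bit 16 = 0  t=0,i=14
  .#### -> .   bit 15 = 0  t=1,i=7
  .###. -> .   bit 14 = 0  t=0,i=11
  .##.# -> #   bit 13 = 1  t=2,i=2
  .##.. -> #   bit 12 = 1  t=2,i=12
  .#.## -> #   bit 11 = 1  t=0,i=9
  .#.#. -> #   bit 10 = 1  t=0,i=4
  .#..# -> #   bit 9 = 1  t=0,i=6
  .#... -> .   bit 8 = 0  t=1,i=13
  ..### -> #   bit 7 = 1  t=1,i=2
  ..##. -> .   bit 6 = 0  t=2,i=1
  ..#.# -> #   bit 5 = 1  t=0,i=3
  ..#.. -> #   bit 4 = 1  t=1,i=12
  ...## -> #   bit 3 = 1  t=1,i=1
  ...#. -> #   bit 2 = 1  t=0,i=2
  ....# -> .   bit 1 = 0  t=0,i=1
  ..... -> .   bit 0 = 0  t=0,i=0
  bits 01110000011011100011111010111100 = 1886273212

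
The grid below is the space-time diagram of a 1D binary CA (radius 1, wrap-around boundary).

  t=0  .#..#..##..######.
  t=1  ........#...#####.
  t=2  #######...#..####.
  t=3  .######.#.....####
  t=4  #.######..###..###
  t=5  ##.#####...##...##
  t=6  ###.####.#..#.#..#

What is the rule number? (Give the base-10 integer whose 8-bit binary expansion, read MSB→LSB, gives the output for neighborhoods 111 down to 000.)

225

  [7] ### => #  t=0,i=12
  [6] ##. => #  t=0,i=8
  [5] #.# => #  t=2,i=17
  [4] #.. => .  t=0,i=2
  [3] .## => .  t=0,i=7
  [2] .#. => .  t=0,i=1
  [1] ..# => .  t=0,i=0
  [0] ... => #  t=1,i=0
  bits 11100001 = 225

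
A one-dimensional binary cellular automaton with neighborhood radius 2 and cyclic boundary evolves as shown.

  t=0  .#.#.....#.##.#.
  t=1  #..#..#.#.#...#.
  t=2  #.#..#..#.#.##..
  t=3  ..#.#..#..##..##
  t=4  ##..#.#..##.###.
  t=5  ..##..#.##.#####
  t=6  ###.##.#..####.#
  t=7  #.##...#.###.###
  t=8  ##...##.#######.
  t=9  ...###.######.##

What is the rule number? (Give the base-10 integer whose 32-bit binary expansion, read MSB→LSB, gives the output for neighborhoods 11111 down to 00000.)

  nb #####: next=#  (t=5,i=13, bit31=1)
  nb ####.: next=.  (t=5,i=14, bit30=0)
  nb ###.#: next=#  (t=4,i=14, bit29=1)
  nb ###..: next=#  (t=5,i=15, bit28=1)
  nb ##.##: next=#  (t=4,i=11, bit27=1)
  nb ##.#.: next=.  (t=0,i=13, bit26=0)
  nb ##..#: next=#  (t=2,i=14, bit25=1)
  nb ##...: next=.  (t=7,i=4, bit24=0)
  nb #.###: next=#  (t=4,i=12, bit23=1)
  nb #.##.: next=.  (t=0,i=11, bit22=0)
  nb #.#.#: next=#  (t=1,i=8, bit21=1)
  nb #.#..: next=#  (t=0,i=3, bit20=1)
  nb #..##: next=#  (t=3,i=9, bit19=1)
  nb #..#.: next=#  (t=0,i=0, bit18=1)
  nb #...#: next=#  (t=1,i=12, bit17=1)
  nb #....: next=.  (t=0,i=5, bit16=0)
  nb .####: next=#  (t=5,i=12, bit15=1)
  nb .###.: next=#  (t=4,i=13, bit14=1)
  nb .##.#: next=.  (t=0,i=12, bit13=0)
  nb .##..: next=.  (t=2,i=13, bit12=0)
  nb .#.##: next=#  (t=0,i=10, bit11=1)
  nb .#.#.: next=.  (t=0,i=2, bit10=0)
  nb .#..#: next=.  (t=0,i=15, bit9=0)
  nb .#...: next=.  (t=0,i=4, bit8=0)
  nb ..###: next=#  (t=6,i=10, bit7=1)
  nb ..##.: next=#  (t=3,i=10, bit6=1)
  nb ..#.#: next=.  (t=0,i=1, bit5=0)
  nb ..#..: next=.  (t=1,i=3, bit4=0)
  nb ...##: next=#  (t=8,i=4, bit3=1)
  nb ...#.: next=#  (t=0,i=8, bit2=1)
  nb ....#: next=.  (t=0,i=7, bit1=0)
  nb .....: next=#  (t=0,i=6, bit0=1)
  bits 10111010101111101100100011001101 = 3133065421

3133065421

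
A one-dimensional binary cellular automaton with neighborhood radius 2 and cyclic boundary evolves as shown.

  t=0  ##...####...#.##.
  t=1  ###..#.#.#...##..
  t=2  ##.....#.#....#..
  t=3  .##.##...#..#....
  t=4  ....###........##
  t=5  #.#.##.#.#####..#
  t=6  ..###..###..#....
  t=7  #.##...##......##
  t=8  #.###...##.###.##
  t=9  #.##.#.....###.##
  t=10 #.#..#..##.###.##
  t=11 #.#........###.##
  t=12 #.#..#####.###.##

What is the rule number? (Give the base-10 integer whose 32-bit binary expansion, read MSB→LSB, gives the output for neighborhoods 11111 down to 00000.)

1643141251

  #####|.  b31=0 t=5,i=11
  ####.|#  b30=1 t=0,i=7
  ###.#|#  b29=1 t=7,i=0
  ###..|.  b28=0 t=0,i=8
  ##.##|.  b27=0 t=0,i=16
  ##.#.|.  b26=0 t=5,i=1
  ##..#|.  b25=0 t=1,i=3
  ##...|#  b24=1 t=0,i=2
  #.###|#  b23=1 t=5,i=9
  #.##.|#  b22=1 t=0,i=0
  #.#.#|#  b21=1 t=1,i=7
  #.#..|#  b20=1 t=1,i=9
  #..##|.  b19=0 t=1,i=16
  #..#.|.  b18=0 t=1,i=4
  #...#|.  b17=0 t=0,i=3
  #....|.  b16=0 t=2,i=3
  .####|.  b15=0 t=0,i=6
  .###.|#  b14=1 t=1,i=1
  .##.#|.  b13=0 t=0,i=15
  .##..|#  b12=1 t=0,i=1
  .#.##|#  b11=1 t=0,i=13
  .#.#.|.  b10=0 t=1,i=6
  .#..#|.  b9=0 t=2,i=15
  .#...|.  b8=0 t=1,i=10
  ..###|#  b7=1 t=0,i=5
  ..##.|.  b6=0 t=1,i=13
  ..#.#|.  b5=0 t=0,i=12
  ..#..|.  b4=0 t=2,i=14
  ...##|.  b3=0 t=0,i=4
  ...#.|.  b2=0 t=0,i=11
  ....#|#  b1=1 t=2,i=5
  .....|#  b0=1 t=2,i=4
  bits 01100001111100000101100010000011 = 1643141251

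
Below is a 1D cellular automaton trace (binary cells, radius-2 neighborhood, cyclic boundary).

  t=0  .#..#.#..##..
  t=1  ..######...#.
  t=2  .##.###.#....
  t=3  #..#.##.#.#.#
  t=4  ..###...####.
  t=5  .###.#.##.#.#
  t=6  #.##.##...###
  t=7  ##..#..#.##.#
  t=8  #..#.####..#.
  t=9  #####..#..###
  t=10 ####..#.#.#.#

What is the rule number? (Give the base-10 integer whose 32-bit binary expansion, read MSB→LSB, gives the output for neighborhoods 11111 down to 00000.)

  #####|#  b31=1 t=1,i=4
  ####.|#  b30=1 t=1,i=6
  ###.#|#  b29=1 t=2,i=6
  ###..|.  b28=0 t=1,i=7
  ##.##|#  b27=1 t=2,i=3
  ##.#.|.  b26=0 t=2,i=7
  ##..#|.  b25=0 t=3,i=1
  ##...|#  b24=1 t=0,i=11
  #.###|.  b23=0 t=2,i=4
  #.##.|.  b22=0 t=3,i=5
  #.#.#|#  b21=1 t=3,i=8
  #.#..|#  b20=1 t=0,i=6
  #..##|.  b19=0 t=0,i=8
  #..#.|#  b18=1 t=0,i=3
  #...#|.  b17=0 t=0,i=12
  #....|#  b16=1 t=2,i=10
  .####|.  b15=0 t=1,i=3
  .###.|#  b14=1 t=2,i=5
  .##.#|.  b13=0 t=2,i=2
  .##..|.  b12=0 t=0,i=10
  .#.##|#  b11=1 t=3,i=4
  .#.#.|#  b10=1 t=0,i=5
  .#..#|#  b9=1 t=0,i=2
  .#...|.  b8=0 t=1,i=12
  ..###|#  b7=1 t=1,i=2
  ..##.|.  b6=0 t=0,i=9
  ..#.#|#  b5=1 t=0,i=4
  ..#..|.  b4=0 t=0,i=1
  ...##|#  b3=1 t=1,i=1
  ...#.|.  b2=0 t=0,i=0
  ....#|#  b1=1 t=2,i=12
  .....|.  b0=0 t=2,i=11
  bits 11101001001101010100111010101010 = 3912584874

3912584874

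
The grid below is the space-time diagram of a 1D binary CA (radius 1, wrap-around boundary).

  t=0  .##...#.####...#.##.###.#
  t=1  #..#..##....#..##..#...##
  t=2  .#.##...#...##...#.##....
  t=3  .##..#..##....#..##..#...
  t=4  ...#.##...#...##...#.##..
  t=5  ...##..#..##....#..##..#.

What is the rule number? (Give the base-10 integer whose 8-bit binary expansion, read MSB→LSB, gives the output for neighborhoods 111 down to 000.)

52

  ### -> .   bit 7 = 0  t=0,i=9
  ##. -> .   bit 6 = 0  t=0,i=2
  #.# -> #   bit 5 = 1  t=0,i=0
  #.. -> #   bit 4 = 1  t=0,i=3
  .## -> .   bit 3 = 0  t=0,i=1
  .#. -> #   bit 2 = 1  t=0,i=6
  ..# -> .   bit 1 = 0  t=0,i=5
  ... -> .   bit 0 = 0  t=0,i=4
  bits 00110100 = 52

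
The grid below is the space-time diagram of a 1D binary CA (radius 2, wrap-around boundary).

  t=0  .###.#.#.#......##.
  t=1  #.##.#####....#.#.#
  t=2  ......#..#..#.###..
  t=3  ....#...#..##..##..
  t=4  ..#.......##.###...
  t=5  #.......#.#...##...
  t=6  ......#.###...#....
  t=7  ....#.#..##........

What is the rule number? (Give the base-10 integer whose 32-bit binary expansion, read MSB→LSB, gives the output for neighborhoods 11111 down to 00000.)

  [31] ##### => .  t=1,i=7
  [30] ####. => .  t=1,i=8
  [29] ###.# => #  t=0,i=3
  [28] ###.. => #  t=1,i=9
  [27] ##.## => .  t=1,i=1
  [26] ##.#. => .  t=0,i=4
  [25] ##..# => #  t=0,i=18
  [24] ##... => .  t=1,i=10
  [23] #.### => .  t=1,i=5
  [22] #.##. => .  t=1,i=2
  [21] #.#.# => #  t=0,i=5
  [20] #.#.. => #  t=0,i=9
  [19] #..## => #  t=0,i=0
  [18] #..#. => #  t=2,i=8
  [17] #...# => .  t=3,i=6
  [16] #.... => .  t=0,i=11
  [15] .#### => #  t=1,i=6
  [14] .###. => #  t=0,i=2
  [13] .##.# => .  t=1,i=0
  [12] .##.. => .  t=0,i=17
  [11] .#.## => .  t=1,i=17
  [10] .#.#. => #  t=0,i=6
  [9] .#..# => .  t=2,i=7
  [8] .#... => .  t=0,i=10
  [7] ..### => .  t=0,i=1
  [6] ..##. => #  t=0,i=16
  [5] ..#.# => #  t=1,i=14
  [4] ..#.. => .  t=2,i=6
  [3] ...## => .  t=0,i=15
  [2] ...#. => .  t=1,i=13
  [1] ....# => #  t=0,i=14
  [0] ..... => .  t=0,i=12
  bits 00110010001111001100010001100010 = 842843234

842843234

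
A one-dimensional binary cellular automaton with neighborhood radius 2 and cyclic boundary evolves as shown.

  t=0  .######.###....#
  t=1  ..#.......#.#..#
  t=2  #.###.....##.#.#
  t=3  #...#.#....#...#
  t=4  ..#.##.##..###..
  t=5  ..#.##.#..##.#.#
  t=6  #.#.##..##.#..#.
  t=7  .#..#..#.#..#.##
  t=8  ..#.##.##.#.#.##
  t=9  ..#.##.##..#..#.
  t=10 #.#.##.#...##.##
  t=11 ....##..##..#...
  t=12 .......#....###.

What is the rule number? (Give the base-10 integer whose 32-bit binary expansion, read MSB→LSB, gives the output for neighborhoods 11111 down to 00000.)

  nb #####: next=.  (t=0,i=3, bit31=0)
  nb ####.: next=.  (t=0,i=5, bit30=0)
  nb ###.#: next=.  (t=0,i=6, bit29=0)
  nb ###..: next=#  (t=0,i=10, bit28=1)
  nb ##.##: next=.  (t=0,i=7, bit27=0)
  nb ##.#.: next=.  (t=2,i=12, bit26=0)
  nb ##..#: next=.  (t=4,i=9, bit25=0)
  nb ##...: next=.  (t=0,i=11, bit24=0)
  nb #.###: next=.  (t=0,i=1, bit23=0)
  nb #.##.: next=#  (t=2,i=15, bit22=1)
  nb #.#.#: next=.  (t=2,i=13, bit21=0)
  nb #.#..: next=.  (t=1,i=12, bit20=0)
  nb #..##: next=#  (t=4,i=10, bit19=1)
  nb #..#.: next=.  (t=1,i=1, bit18=0)
  nb #...#: next=#  (t=3,i=2, bit17=1)
  nb #....: next=#  (t=0,i=12, bit16=1)
  nb .####: next=#  (t=0,i=2, bit15=1)
  nb .###.: next=.  (t=0,i=9, bit14=0)
  nb .##.#: next=#  (t=2,i=0, bit13=1)
  nb .##..: next=.  (t=3,i=0, bit12=0)
  nb .#.##: next=.  (t=0,i=0, bit11=0)
  nb .#.#.: next=#  (t=1,i=11, bit10=1)
  nb .#..#: next=#  (t=1,i=0, bit9=1)
  nb .#...: next=#  (t=1,i=3, bit8=1)
  nb ..###: next=#  (t=4,i=11, bit7=1)
  nb ..##.: next=.  (t=2,i=10, bit6=0)
  nb ..#.#: next=#  (t=0,i=15, bit5=1)
  nb ..#..: next=#  (t=1,i=2, bit4=1)
  nb ...##: next=.  (t=2,i=9, bit3=0)
  nb ...#.: next=.  (t=0,i=14, bit2=0)
  nb ....#: next=.  (t=0,i=13, bit1=0)
  nb .....: next=.  (t=1,i=5, bit0=0)
  bits 00010000010010111010011110110000 = 273393584

273393584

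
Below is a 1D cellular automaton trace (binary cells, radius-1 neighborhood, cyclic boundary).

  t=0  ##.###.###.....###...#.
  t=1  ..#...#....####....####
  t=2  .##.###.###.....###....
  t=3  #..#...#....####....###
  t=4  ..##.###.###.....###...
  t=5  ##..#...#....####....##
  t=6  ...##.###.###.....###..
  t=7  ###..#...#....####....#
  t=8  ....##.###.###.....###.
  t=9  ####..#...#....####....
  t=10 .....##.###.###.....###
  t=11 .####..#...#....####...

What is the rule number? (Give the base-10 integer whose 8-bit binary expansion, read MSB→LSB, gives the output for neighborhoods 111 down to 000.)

39

  ### -> .   bit 7 = 0  t=0,i=4
  ##. -> .   bit 6 = 0  t=0,i=1
  #.# -> #   bit 5 = 1  t=0,i=2
  #.. -> .   bit 4 = 0  t=0,i=10
  .## -> .   bit 3 = 0  t=0,i=0
  .#. -> #   bit 2 = 1  t=0,i=21
  ..# -> #   bit 1 = 1  t=0,i=14
  ... -> #   bit 0 = 1  t=0,i=11
  bits 00100111 = 39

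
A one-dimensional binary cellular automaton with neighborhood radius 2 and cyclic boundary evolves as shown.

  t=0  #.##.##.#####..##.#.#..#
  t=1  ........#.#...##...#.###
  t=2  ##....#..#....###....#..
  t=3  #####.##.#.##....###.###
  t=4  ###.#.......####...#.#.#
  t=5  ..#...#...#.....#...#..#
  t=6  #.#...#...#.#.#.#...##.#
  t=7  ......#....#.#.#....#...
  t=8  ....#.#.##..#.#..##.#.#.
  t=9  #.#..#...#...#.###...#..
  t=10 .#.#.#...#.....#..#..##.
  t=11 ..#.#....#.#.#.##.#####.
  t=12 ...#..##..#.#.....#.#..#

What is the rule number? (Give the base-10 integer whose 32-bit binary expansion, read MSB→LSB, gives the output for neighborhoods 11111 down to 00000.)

2710115922

  ##### -> #   bit 31 = 1  t=0,i=10
  ####. -> .   bit 30 = 0  t=0,i=11
  ###.# -> #   bit 29 = 1  t=3,i=4
  ###.. -> .   bit 28 = 0  t=0,i=12
  ##.## -> .   bit 27 = 0  t=0,i=1
  ##.#. -> .   bit 26 = 0  t=0,i=17
  ##..# -> .   bit 25 = 0  t=0,i=13
  ##... -> #   bit 24 = 1  t=1,i=0
  #.### -> #   bit 23 = 1  t=0,i=8
  #.##. -> .   bit 22 = 0  t=0,i=2
  #.#.# -> .   bit 21 = 0  t=0,i=18
  #.#.. -> .   bit 20 = 0  t=0,i=20
  #..## -> #   bit 19 = 1  t=0,i=14
  #..#. -> .   bit 18 = 0  t=2,i=8
  #...# -> .   bit 17 = 0  t=1,i=12
  #.... -> #   bit 16 = 1  t=1,i=1
  .#### -> .   bit 15 = 0  t=0,i=9
  .###. -> .   bit 14 = 0  t=1,i=22
  .##.# -> .   bit 13 = 0  t=0,i=0
  .##.. -> #   bit 12 = 1  t=1,i=15
  .#.## -> .   bit 11 = 0  t=1,i=20
  .#.#. -> #   bit 10 = 1  t=0,i=19
  .#..# -> #   bit 9 = 1  t=0,i=21
  .#... -> .   bit 8 = 0  t=1,i=11
  ..### -> .   bit 7 = 0  t=2,i=14
  ..##. -> #   bit 6 = 1  t=0,i=15
  ..#.# -> .   bit 5 = 0  t=1,i=8
  ..#.. -> #   bit 4 = 1  t=2,i=6
  ...## -> .   bit 3 = 0  t=1,i=13
  ...#. -> .   bit 2 = 0  t=1,i=7
  ....# -> #   bit 1 = 1  t=1,i=6
  ..... -> .   bit 0 = 0  t=1,i=2
  bits 10100001100010010001011001010010 = 2710115922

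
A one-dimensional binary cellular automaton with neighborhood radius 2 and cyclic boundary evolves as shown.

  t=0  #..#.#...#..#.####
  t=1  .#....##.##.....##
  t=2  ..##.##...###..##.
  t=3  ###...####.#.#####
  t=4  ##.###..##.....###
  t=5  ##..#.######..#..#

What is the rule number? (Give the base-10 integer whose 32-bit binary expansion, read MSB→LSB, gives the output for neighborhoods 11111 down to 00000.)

  ##### -> #   bit 31 = 1  t=0,i=16
  ####. -> #   bit 30 = 1  t=0,i=17
  ###.# -> #   bit 29 = 1  t=3,i=9
  ###.. -> .   bit 28 = 0  t=0,i=0
  ##.## -> .   bit 27 = 0  t=1,i=8
  ##.#. -> .   bit 26 = 0  t=1,i=0
  ##..# -> #   bit 25 = 1  t=0,i=1
  ##... -> #   bit 24 = 1  t=1,i=11
  #.### -> .   bit 23 = 0  t=0,i=14
  #.##. -> .   bit 22 = 0  t=1,i=9
  #.#.# -> .   bit 21 = 0  t=3,i=11
  #.#.. -> .   bit 20 = 0  t=0,i=5
  #..## -> #   bit 19 = 1  t=2,i=14
  #..#. -> .   bit 18 = 0  t=0,i=2
  #...# -> #   bit 17 = 1  t=0,i=7
  #.... -> #   bit 16 = 1  t=1,i=3
  .#### -> .   bit 15 = 0  t=0,i=15
  .###. -> #   bit 14 = 1  t=2,i=11
  .##.# -> .   bit 13 = 0  t=1,i=7
  .##.. -> #   bit 12 = 1  t=1,i=10
  .#.## -> .   bit 11 = 0  t=0,i=13
  .#.#. -> .   bit 10 = 0  t=0,i=4
  .#..# -> #   bit 9 = 1  t=0,i=10
  .#... -> #   bit 8 = 1  t=0,i=6
  ..### -> .   bit 7 = 0  t=2,i=10
  ..##. -> #   bit 6 = 1  t=1,i=6
  ..#.# -> .   bit 5 = 0  t=0,i=3
  ..#.. -> #   bit 4 = 1  t=0,i=9
  ...## -> #   bit 3 = 1  t=1,i=5
  ...#. -> .   bit 2 = 0  t=0,i=8
  ....# -> .   bit 1 = 0  t=1,i=4
  ..... -> .   bit 0 = 0  t=1,i=13
  bits 11100011000010110101001101011000 = 3809170264

3809170264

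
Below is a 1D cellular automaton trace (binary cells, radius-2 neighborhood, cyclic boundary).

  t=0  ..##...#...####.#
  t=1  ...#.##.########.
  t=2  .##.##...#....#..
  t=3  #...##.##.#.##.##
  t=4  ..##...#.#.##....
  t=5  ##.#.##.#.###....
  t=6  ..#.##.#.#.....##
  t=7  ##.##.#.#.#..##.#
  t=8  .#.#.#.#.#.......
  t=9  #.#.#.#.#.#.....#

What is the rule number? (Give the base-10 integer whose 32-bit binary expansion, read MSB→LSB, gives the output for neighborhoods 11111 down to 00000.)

1715903886

  nb #####: next=.  (t=1,i=10, bit31=0)
  nb ####.: next=#  (t=0,i=13, bit30=1)
  nb ###.#: next=#  (t=0,i=14, bit29=1)
  nb ###..: next=.  (t=1,i=15, bit28=0)
  nb ##.##: next=.  (t=1,i=7, bit27=0)
  nb ##.#.: next=#  (t=0,i=15, bit26=1)
  nb ##..#: next=#  (t=6,i=0, bit25=1)
  nb ##...: next=.  (t=0,i=4, bit24=0)
  nb #.###: next=.  (t=1,i=8, bit23=0)
  nb #.##.: next=#  (t=1,i=5, bit22=1)
  nb #.#.#: next=.  (t=3,i=10, bit21=0)
  nb #.#..: next=.  (t=0,i=16, bit20=0)
  nb #..##: next=.  (t=0,i=1, bit19=0)
  nb #..#.: next=#  (t=6,i=1, bit18=1)
  nb #...#: next=#  (t=0,i=5, bit17=1)
  nb #....: next=.  (t=1,i=0, bit16=0)
  nb .####: next=#  (t=0,i=12, bit15=1)
  nb .###.: next=.  (t=3,i=16, bit14=0)
  nb .##.#: next=.  (t=1,i=6, bit13=0)
  nb .##..: next=#  (t=0,i=3, bit12=1)
  nb .#.##: next=#  (t=1,i=4, bit11=1)
  nb .#.#.: next=#  (t=4,i=8, bit10=1)
  nb .#..#: next=.  (t=0,i=0, bit9=0)
  nb .#...: next=#  (t=0,i=8, bit8=1)
  nb ..###: next=#  (t=0,i=11, bit7=1)
  nb ..##.: next=.  (t=0,i=2, bit6=0)
  nb ..#.#: next=.  (t=1,i=3, bit5=0)
  nb ..#..: next=.  (t=0,i=7, bit4=0)
  nb ...##: next=#  (t=0,i=10, bit3=1)
  nb ...#.: next=#  (t=0,i=6, bit2=1)
  nb ....#: next=#  (t=1,i=1, bit1=1)
  nb .....: next=.  (t=4,i=15, bit0=0)
  bits 01100110010001101001110110001110 = 1715903886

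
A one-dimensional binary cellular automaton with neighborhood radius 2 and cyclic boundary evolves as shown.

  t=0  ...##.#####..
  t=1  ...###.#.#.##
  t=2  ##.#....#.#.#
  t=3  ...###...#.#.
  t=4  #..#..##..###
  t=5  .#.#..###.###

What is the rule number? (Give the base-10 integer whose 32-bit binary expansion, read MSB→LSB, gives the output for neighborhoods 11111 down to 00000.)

1259584976

  [31] ##### => .  t=0,i=8
  [30] ####. => #  t=0,i=9
  [29] ###.# => .  t=1,i=5
  [28] ###.. => .  t=0,i=10
  [27] ##.## => #  t=0,i=5
  [26] ##.#. => .  t=1,i=6
  [25] ##..# => #  t=4,i=1
  [24] ##... => #  t=0,i=11
  [23] #.### => .  t=0,i=6
  [22] #.##. => .  t=1,i=11
  [21] #.#.# => .  t=1,i=7
  [20] #.#.. => #  t=2,i=3
  [19] #..## => .  t=4,i=5
  [18] #..#. => .  t=4,i=2
  [17] #...# => #  t=1,i=1
  [16] #.... => #  t=0,i=12
  [15] .#### => #  t=0,i=7
  [14] .###. => .  t=1,i=4
  [13] .##.# => #  t=0,i=4
  [12] .##.. => #  t=1,i=12
  [11] .#.## => #  t=1,i=10
  [10] .#.#. => #  t=1,i=8
  [9] .#..# => .  t=4,i=4
  [8] .#... => #  t=2,i=4
  [7] ..### => #  t=1,i=3
  [6] ..##. => #  t=0,i=3
  [5] ..#.# => .  t=2,i=8
  [4] ..#.. => #  t=4,i=3
  [3] ...## => .  t=0,i=2
  [2] ...#. => .  t=2,i=7
  [1] ....# => .  t=0,i=1
  [0] ..... => .  t=0,i=0
  bits 01001011000100111011110111010000 = 1259584976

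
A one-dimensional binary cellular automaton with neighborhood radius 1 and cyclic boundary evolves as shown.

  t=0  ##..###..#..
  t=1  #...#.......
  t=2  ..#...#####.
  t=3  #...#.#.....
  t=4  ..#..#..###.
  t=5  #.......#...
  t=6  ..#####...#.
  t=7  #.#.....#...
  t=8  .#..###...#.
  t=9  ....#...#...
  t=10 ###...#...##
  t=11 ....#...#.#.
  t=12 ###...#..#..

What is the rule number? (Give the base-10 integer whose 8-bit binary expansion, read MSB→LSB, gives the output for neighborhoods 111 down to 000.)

  [7] ### => .  t=0,i=5
  [6] ##. => .  t=0,i=1
  [5] #.# => #  t=3,i=5
  [4] #.. => .  t=0,i=2
  [3] .## => #  t=0,i=0
  [2] .#. => .  t=0,i=9
  [1] ..# => .  t=0,i=3
  [0] ... => #  t=1,i=2
  bits 00101001 = 41

41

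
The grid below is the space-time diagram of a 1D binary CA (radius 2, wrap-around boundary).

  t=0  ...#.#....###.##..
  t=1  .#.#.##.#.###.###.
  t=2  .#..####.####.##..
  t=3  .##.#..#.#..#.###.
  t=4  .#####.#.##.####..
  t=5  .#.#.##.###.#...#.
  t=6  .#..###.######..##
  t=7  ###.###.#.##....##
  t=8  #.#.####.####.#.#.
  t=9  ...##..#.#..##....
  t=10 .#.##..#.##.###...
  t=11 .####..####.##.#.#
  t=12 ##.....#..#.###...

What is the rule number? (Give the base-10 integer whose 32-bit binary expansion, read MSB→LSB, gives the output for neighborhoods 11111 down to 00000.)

2781903858

  [31] ##### => #  t=4,i=3
  [30] ####. => .  t=2,i=6
  [29] ###.# => #  t=0,i=12
  [28] ###.. => .  t=1,i=16
  [27] ##.## => .  t=0,i=13
  [26] ##.#. => #  t=1,i=7
  [25] ##..# => .  t=1,i=17
  [24] ##... => #  t=0,i=16
  [23] #.### => #  t=1,i=10
  [22] #.##. => #  t=0,i=14
  [21] #.#.# => .  t=1,i=3
  [20] #.#.. => #  t=0,i=5
  [19] #..## => .  t=2,i=3
  [18] #..#. => .  t=1,i=0
  [17] #...# => .  t=2,i=17
  [16] #.... => .  t=0,i=7
  [15] .#### => .  t=2,i=5
  [14] .###. => #  t=0,i=11
  [13] .##.# => #  t=1,i=6
  [12] .##.. => #  t=0,i=15
  [11] .#.## => #  t=1,i=4
  [10] .#.#. => .  t=0,i=4
  [9] .#..# => #  t=2,i=2
  [8] .#... => #  t=0,i=6
  [7] ..### => #  t=0,i=10
  [6] ..##. => #  t=3,i=1
  [5] ..#.# => #  t=0,i=3
  [4] ..#.. => #  t=2,i=1
  [3] ...## => .  t=0,i=9
  [2] ...#. => .  t=0,i=2
  [1] ....# => #  t=0,i=1
  [0] ..... => .  t=0,i=0
  bits 10100101110100000111101111110010 = 2781903858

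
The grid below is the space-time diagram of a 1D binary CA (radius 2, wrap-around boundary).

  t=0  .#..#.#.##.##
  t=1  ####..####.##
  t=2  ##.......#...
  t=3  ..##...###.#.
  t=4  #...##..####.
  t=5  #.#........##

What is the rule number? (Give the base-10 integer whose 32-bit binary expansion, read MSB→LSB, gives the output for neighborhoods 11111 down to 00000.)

  [31] ##### => #  t=1,i=0
  [30] ####. => .  t=1,i=2
  [29] ###.# => #  t=1,i=9
  [28] ###.. => .  t=1,i=3
  [27] ##.## => .  t=0,i=10
  [26] ##.#. => #  t=0,i=0
  [25] ##..# => .  t=1,i=4
  [24] ##... => #  t=2,i=2
  [23] #.### => .  t=1,i=11
  [22] #.##. => #  t=0,i=8
  [21] #.#.# => #  t=0,i=6
  [20] #.#.. => #  t=0,i=1
  [19] #..## => .  t=1,i=5
  [18] #..#. => #  t=0,i=3
  [17] #...# => #  t=2,i=11
  [16] #.... => #  t=2,i=3
  [15] .#### => .  t=1,i=7
  [14] .###. => #  t=3,i=8
  [13] .##.# => #  t=0,i=9
  [12] .##.. => .  t=2,i=1
  [11] .#.## => #  t=0,i=7
  [10] .#.#. => .  t=0,i=5
  [9] .#..# => #  t=0,i=2
  [8] .#... => .  t=2,i=10
  [7] ..### => .  t=1,i=6
  [6] ..##. => .  t=2,i=0
  [5] ..#.# => .  t=0,i=4
  [4] ..#.. => #  t=2,i=9
  [3] ...## => .  t=2,i=12
  [2] ...#. => #  t=2,i=8
  [1] ....# => #  t=2,i=7
  [0] ..... => .  t=2,i=4
  bits 10100101011101110110101000010110 = 2776066582

2776066582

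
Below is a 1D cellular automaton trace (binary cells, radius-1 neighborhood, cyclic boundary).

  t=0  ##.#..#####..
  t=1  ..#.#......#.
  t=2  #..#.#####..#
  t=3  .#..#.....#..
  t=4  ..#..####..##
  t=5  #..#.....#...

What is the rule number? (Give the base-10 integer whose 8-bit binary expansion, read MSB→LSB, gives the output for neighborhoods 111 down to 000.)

  ### -> .   bit 7 = 0  t=0,i=7
  ##. -> .   bit 6 = 0  t=0,i=1
  #.# -> #   bit 5 = 1  t=0,i=2
  #.. -> #   bit 4 = 1  t=0,i=4
  .## -> .   bit 3 = 0  t=0,i=0
  .#. -> .   bit 2 = 0  t=0,i=3
  ..# -> .   bit 1 = 0  t=0,i=5
  ... -> #   bit 0 = 1  t=1,i=0
  bits 00110001 = 49

49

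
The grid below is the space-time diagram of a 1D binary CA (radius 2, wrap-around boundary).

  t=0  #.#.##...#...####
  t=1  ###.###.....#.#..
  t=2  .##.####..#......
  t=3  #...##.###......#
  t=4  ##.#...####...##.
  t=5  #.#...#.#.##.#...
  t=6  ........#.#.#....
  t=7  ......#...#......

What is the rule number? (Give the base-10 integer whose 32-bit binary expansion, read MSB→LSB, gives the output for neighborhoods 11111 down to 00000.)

937742346

  ##### -> .   bit 31 = 0  t=0,i=15
  ####. -> .   bit 30 = 0  t=0,i=16
  ###.# -> #   bit 29 = 1  t=0,i=0
  ###.. -> #   bit 28 = 1  t=1,i=6
  ##.## -> .   bit 27 = 0  t=1,i=3
  ##.#. -> #   bit 26 = 1  t=0,i=1
  ##..# -> #   bit 25 = 1  t=2,i=8
  ##... -> #   bit 24 = 1  t=0,i=6
  #.### -> #   bit 23 = 1  t=1,i=4
  #.##. -> #   bit 22 = 1  t=0,i=4
  #.#.# -> #   bit 21 = 1  t=0,i=2
  #.#.. -> .   bit 20 = 0  t=1,i=14
  #..## -> .   bit 19 = 0  t=1,i=16
  #..#. -> #   bit 18 = 1  t=2,i=9
  #...# -> .   bit 17 = 0  t=0,i=7
  #.... -> .   bit 16 = 0  t=1,i=8
  .#### -> #   bit 15 = 1  t=0,i=14
  .###. -> #   bit 14 = 1  t=1,i=1
  .##.# -> .   bit 13 = 0  t=2,i=2
  .##.. -> #   bit 12 = 1  t=0,i=5
  .#.## -> .   bit 11 = 0  t=0,i=3
  .#.#. -> .   bit 10 = 0  t=1,i=13
  .#..# -> .   bit 9 = 0  t=1,i=15
  .#... -> .   bit 8 = 0  t=0,i=10
  ..### -> .   bit 7 = 0  t=0,i=13
  ..##. -> .   bit 6 = 0  t=2,i=1
  ..#.# -> .   bit 5 = 0  t=1,i=12
  ..#.. -> .   bit 4 = 0  t=0,i=9
  ...## -> #   bit 3 = 1  t=0,i=12
  ...#. -> .   bit 2 = 0  t=0,i=8
  ....# -> #   bit 1 = 1  t=1,i=10
  ..... -> .   bit 0 = 0  t=1,i=9
  bits 00110111111001001101000000001010 = 937742346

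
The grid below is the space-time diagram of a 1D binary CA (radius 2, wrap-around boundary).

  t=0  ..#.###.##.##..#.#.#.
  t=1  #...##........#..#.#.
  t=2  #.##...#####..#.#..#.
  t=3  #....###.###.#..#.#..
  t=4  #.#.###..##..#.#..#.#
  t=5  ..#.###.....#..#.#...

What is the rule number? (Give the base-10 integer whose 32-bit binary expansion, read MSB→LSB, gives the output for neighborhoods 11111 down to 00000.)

  ##### -> #   bit 31 = 1  t=2,i=9
  ####. -> #   bit 30 = 1  t=2,i=10
  ###.# -> .   bit 29 = 0  t=0,i=6
  ###.. -> #   bit 28 = 1  t=2,i=11
  ##.## -> .   bit 27 = 0  t=0,i=7
  ##.#. -> .   bit 26 = 0  t=3,i=12
  ##..# -> .   bit 25 = 0  t=0,i=13
  ##... -> .   bit 24 = 0  t=1,i=6
  #.### -> #   bit 23 = 1  t=0,i=4
  #.##. -> .   bit 22 = 0  t=0,i=8
  #.#.# -> #   bit 21 = 1  t=0,i=17
  #.#.. -> #   bit 20 = 1  t=0,i=19
  #..## -> .   bit 19 = 0  t=4,i=8
  #..#. -> #   bit 18 = 1  t=0,i=14
  #...# -> #   bit 17 = 1  t=0,i=0
  #.... -> #   bit 16 = 1  t=1,i=7
  .#### -> .   bit 15 = 0  t=2,i=8
  .###. -> #   bit 14 = 1  t=0,i=5
  .##.# -> .   bit 13 = 0  t=0,i=9
  .##.. -> .   bit 12 = 0  t=0,i=12
  .#.## -> .   bit 11 = 0  t=0,i=3
  .#.#. -> .   bit 10 = 0  t=0,i=16
  .#..# -> .   bit 9 = 0  t=1,i=15
  .#... -> .   bit 8 = 0  t=0,i=20
  ..### -> #   bit 7 = 1  t=2,i=7
  ..##. -> .   bit 6 = 0  t=1,i=4
  ..#.# -> .   bit 5 = 0  t=0,i=2
  ..#.. -> #   bit 4 = 1  t=1,i=14
  ...## -> #   bit 3 = 1  t=1,i=3
  ...#. -> .   bit 2 = 0  t=0,i=1
  ....# -> .   bit 1 = 0  t=1,i=12
  ..... -> #   bit 0 = 1  t=1,i=8
  bits 11010000101101110100000010011001 = 3501670553

3501670553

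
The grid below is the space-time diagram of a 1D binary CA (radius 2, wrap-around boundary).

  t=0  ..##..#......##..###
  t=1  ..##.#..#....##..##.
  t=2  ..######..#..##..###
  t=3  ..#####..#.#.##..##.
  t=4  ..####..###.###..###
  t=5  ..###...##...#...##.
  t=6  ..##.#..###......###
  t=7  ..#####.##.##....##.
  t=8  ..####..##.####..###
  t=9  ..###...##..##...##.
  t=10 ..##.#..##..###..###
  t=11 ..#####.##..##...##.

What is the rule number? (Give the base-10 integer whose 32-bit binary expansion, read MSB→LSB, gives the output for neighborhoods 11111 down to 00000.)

3310747360

  nb #####: next=#  (t=2,i=4, bit31=1)
  nb ####.: next=#  (t=2,i=6, bit30=1)
  nb ###.#: next=.  (t=4,i=10, bit29=0)
  nb ###..: next=.  (t=0,i=19, bit28=0)
  nb ##.##: next=.  (t=4,i=11, bit27=0)
  nb ##.#.: next=#  (t=1,i=4, bit26=1)
  nb ##..#: next=.  (t=0,i=0, bit25=0)
  nb ##...: next=#  (t=1,i=19, bit24=1)
  nb #.###: next=.  (t=4,i=12, bit23=0)
  nb #.##.: next=#  (t=3,i=13, bit22=1)
  nb #.#.#: next=.  (t=3,i=11, bit21=0)
  nb #.#..: next=#  (t=1,i=5, bit20=1)
  nb #..##: next=.  (t=0,i=1, bit19=0)
  nb #..#.: next=#  (t=0,i=5, bit18=1)
  nb #...#: next=.  (t=1,i=0, bit17=0)
  nb #....: next=#  (t=0,i=8, bit16=1)
  nb .####: next=#  (t=2,i=3, bit15=1)
  nb .###.: next=#  (t=0,i=18, bit14=1)
  nb .##.#: next=#  (t=1,i=3, bit13=1)
  nb .##..: next=#  (t=0,i=3, bit12=1)
  nb .#.##: next=#  (t=3,i=12, bit11=1)
  nb .#.#.: next=#  (t=3,i=10, bit10=1)
  nb .#..#: next=#  (t=1,i=6, bit9=1)
  nb .#...: next=.  (t=0,i=7, bit8=0)
  nb ..###: next=#  (t=0,i=17, bit7=1)
  nb ..##.: next=#  (t=0,i=2, bit6=1)
  nb ..#.#: next=#  (t=3,i=9, bit5=1)
  nb ..#..: next=.  (t=0,i=6, bit4=0)
  nb ...##: next=.  (t=0,i=12, bit3=0)
  nb ...#.: next=.  (t=5,i=12, bit2=0)
  nb ....#: next=.  (t=0,i=11, bit1=0)
  nb .....: next=.  (t=0,i=9, bit0=0)
  bits 11000101010101011111111011100000 = 3310747360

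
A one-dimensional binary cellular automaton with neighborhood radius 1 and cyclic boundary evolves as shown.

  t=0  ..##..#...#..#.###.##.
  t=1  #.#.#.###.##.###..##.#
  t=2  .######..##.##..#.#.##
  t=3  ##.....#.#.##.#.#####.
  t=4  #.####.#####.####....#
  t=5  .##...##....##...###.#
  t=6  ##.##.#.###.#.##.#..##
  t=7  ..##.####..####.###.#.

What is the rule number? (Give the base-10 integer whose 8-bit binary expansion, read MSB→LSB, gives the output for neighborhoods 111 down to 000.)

61

  nb ###: next=.  (t=0,i=16, bit7=0)
  nb ##.: next=.  (t=0,i=3, bit6=0)
  nb #.#: next=#  (t=0,i=14, bit5=1)
  nb #..: next=#  (t=0,i=4, bit4=1)
  nb .##: next=#  (t=0,i=2, bit3=1)
  nb .#.: next=#  (t=0,i=6, bit2=1)
  nb ..#: next=.  (t=0,i=1, bit1=0)
  nb ...: next=#  (t=0,i=0, bit0=1)
  bits 00111101 = 61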